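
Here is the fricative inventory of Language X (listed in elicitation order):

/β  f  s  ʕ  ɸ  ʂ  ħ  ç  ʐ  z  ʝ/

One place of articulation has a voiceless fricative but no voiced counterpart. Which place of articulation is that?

labiodental

Voiceless: /ɸ/ (bilabial), /f/ (labiodental), /s/ (alveolar), /ʂ/ (retroflex), /ç/ (palatal), /ħ/ (pharyngeal).
Voiced: /β/ (bilabial), /z/ (alveolar), /ʐ/ (retroflex), /ʝ/ (palatal), /ʕ/ (pharyngeal).
Every place of articulation has a voiced member except labiodental, where /v/ would be expected.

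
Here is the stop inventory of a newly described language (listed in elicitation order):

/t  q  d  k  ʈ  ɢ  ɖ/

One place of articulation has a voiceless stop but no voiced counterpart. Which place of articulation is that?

alveolar: voiceless /t/, voiced /d/.
retroflex: voiceless /ʈ/, voiced /ɖ/.
velar: voiceless /k/, voiced —.
uvular: voiceless /q/, voiced /ɢ/.
Every place of articulation has a voiced member except velar, where /ɡ/ would be expected.

velar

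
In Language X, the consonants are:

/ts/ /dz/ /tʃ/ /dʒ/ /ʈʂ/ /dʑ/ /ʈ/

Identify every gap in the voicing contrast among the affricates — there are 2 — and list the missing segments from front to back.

/ɖʐ/, /tɕ/

Voiceless: /ts/ (alveolar), /tʃ/ (postalveolar), /ʈʂ/ (retroflex).
Voiced: /dz/ (alveolar), /dʒ/ (postalveolar), /dʑ/ (alveolo-palatal).
Gaps, from front to back: retroflex lacks voiced (/ɖʐ/); alveolo-palatal lacks voiceless (/tɕ/).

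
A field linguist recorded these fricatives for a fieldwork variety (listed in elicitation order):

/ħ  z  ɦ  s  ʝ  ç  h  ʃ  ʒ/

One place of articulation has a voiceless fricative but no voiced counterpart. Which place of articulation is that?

alveolar: voiceless /s/, voiced /z/.
postalveolar: voiceless /ʃ/, voiced /ʒ/.
palatal: voiceless /ç/, voiced /ʝ/.
pharyngeal: voiceless /ħ/, voiced —.
glottal: voiceless /h/, voiced /ɦ/.
Every place of articulation has a voiced member except pharyngeal, where /ʕ/ would be expected.

pharyngeal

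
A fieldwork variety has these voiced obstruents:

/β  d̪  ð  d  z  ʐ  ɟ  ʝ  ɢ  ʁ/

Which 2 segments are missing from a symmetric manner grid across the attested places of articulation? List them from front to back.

bilabial: stop —, fricative /β/.
dental: stop /d̪/, fricative /ð/.
alveolar: stop /d/, fricative /z/.
retroflex: stop —, fricative /ʐ/.
palatal: stop /ɟ/, fricative /ʝ/.
uvular: stop /ɢ/, fricative /ʁ/.
Gaps, from front to back: bilabial lacks stop (/b/); retroflex lacks stop (/ɖ/).

/b/, /ɖ/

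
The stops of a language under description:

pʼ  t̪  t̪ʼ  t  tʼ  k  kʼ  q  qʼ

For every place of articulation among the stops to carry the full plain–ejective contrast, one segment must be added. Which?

place of articulation  plain     ejective
bilabial          —         pʼ      
dental            t̪        t̪ʼ     
alveolar          t         tʼ      
velar             k         kʼ      
uvular            q         qʼ      
The bilabial row has no plain member, so the gap is the plain bilabial stop /p/.

/p/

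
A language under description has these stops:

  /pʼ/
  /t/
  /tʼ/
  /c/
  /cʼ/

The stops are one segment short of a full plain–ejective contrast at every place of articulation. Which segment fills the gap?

place of articulation  plain     ejective
bilabial          —         pʼ      
alveolar          t         tʼ      
palatal           c         cʼ      
The bilabial row has no plain member, so the gap is the plain bilabial stop /p/.

/p/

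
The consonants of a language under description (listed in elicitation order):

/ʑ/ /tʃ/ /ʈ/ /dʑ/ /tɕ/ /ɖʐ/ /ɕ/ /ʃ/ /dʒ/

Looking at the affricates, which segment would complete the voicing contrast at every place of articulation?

place of articulation  voiceless  voiced  
postalveolar      tʃ        dʒ      
retroflex         —         ɖʐ      
alveolo-palatal   tɕ        dʑ      
The retroflex row has no voiceless member, so the gap is the voiceless retroflex affricate /ʈʂ/.

/ʈʂ/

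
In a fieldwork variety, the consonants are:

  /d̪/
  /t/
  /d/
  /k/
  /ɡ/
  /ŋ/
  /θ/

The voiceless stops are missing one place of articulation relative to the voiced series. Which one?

Voiceless: /t/ (alveolar), /k/ (velar).
Voiced: /d̪/ (dental), /d/ (alveolar), /ɡ/ (velar).
Every place of articulation has a voiceless member except dental, where /t̪/ would be expected.

dental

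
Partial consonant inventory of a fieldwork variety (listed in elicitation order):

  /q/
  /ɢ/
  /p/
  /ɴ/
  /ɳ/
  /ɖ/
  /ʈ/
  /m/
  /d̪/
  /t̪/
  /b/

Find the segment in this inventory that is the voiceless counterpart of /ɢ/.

/ɢ/ is a voiced uvular stop.
The voiceless counterpart is a voiceless uvular stop — in this inventory, /q/.

/q/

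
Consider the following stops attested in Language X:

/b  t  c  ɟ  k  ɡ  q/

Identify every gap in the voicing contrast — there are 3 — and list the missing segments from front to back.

/p/, /d/, /ɢ/

Voiceless: /t/ (alveolar), /c/ (palatal), /k/ (velar), /q/ (uvular).
Voiced: /b/ (bilabial), /ɟ/ (palatal), /ɡ/ (velar).
Gaps, from front to back: bilabial lacks voiceless (/p/); alveolar lacks voiced (/d/); uvular lacks voiced (/ɢ/).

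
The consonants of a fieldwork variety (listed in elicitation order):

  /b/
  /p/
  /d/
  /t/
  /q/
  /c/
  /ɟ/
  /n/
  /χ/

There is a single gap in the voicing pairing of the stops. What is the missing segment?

bilabial: voiceless /p/, voiced /b/.
alveolar: voiceless /t/, voiced /d/.
palatal: voiceless /c/, voiced /ɟ/.
uvular: voiceless /q/, voiced —.
The uvular row has no voiced member, so the gap is the voiced uvular stop /ɢ/.

/ɢ/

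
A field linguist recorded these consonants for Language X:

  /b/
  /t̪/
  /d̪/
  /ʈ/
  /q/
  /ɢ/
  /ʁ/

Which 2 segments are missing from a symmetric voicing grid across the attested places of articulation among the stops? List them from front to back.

place of articulation  voiceless  voiced  
bilabial          —         b       
dental            t̪        d̪      
retroflex         ʈ         —       
uvular            q         ɢ       
Gaps, from front to back: bilabial lacks voiceless (/p/); retroflex lacks voiced (/ɖ/).

/p/, /ɖ/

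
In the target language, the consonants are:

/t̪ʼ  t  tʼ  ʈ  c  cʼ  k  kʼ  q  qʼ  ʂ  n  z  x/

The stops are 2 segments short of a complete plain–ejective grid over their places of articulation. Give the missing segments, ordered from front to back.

/t̪/, /ʈʼ/

dental: plain —, ejective /t̪ʼ/.
alveolar: plain /t/, ejective /tʼ/.
retroflex: plain /ʈ/, ejective —.
palatal: plain /c/, ejective /cʼ/.
velar: plain /k/, ejective /kʼ/.
uvular: plain /q/, ejective /qʼ/.
Gaps, from front to back: dental lacks plain (/t̪/); retroflex lacks ejective (/ʈʼ/).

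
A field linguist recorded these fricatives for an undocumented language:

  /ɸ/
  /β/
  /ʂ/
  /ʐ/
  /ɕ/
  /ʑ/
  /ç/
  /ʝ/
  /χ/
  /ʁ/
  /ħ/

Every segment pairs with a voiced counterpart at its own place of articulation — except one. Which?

Bilabial: /ɸ/ ~ /β/
Retroflex: /ʂ/ ~ /ʐ/
Alveolo-palatal: /ɕ/ ~ /ʑ/
Palatal: /ç/ ~ /ʝ/
Uvular: /χ/ ~ /ʁ/
Pharyngeal: only /ħ/ (voiceless); no voiced partner.
So /ħ/ is the unpaired segment.

/ħ/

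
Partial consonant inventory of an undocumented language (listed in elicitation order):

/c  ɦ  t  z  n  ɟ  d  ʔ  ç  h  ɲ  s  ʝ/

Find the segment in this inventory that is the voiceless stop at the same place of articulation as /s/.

/s/ is a voiceless alveolar fricative.
The voiceless stop at the same place is a voiceless alveolar stop — in this inventory, /t/.

/t/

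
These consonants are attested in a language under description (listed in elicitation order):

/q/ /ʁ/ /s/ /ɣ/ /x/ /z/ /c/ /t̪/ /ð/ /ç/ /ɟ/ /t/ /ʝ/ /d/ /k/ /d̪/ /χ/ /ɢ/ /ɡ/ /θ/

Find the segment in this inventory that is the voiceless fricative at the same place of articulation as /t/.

/t/ is a voiceless alveolar stop.
The voiceless fricative at the same place is a voiceless alveolar fricative — in this inventory, /s/.

/s/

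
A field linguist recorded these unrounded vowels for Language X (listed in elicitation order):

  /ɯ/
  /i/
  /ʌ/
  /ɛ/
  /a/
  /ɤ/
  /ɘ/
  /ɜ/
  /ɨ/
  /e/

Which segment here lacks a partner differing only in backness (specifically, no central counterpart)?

/a/

High: /i/ ~ /ɨ/ ~ /ɯ/
High-mid: /e/ ~ /ɘ/ ~ /ɤ/
Low-mid: /ɛ/ ~ /ɜ/ ~ /ʌ/
Low: only /a/ (front); no central partner.
So /a/ is the unpaired segment.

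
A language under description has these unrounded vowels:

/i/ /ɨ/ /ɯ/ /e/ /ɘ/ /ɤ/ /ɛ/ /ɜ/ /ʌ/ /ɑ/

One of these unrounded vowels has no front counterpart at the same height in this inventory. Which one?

High: /i/ ~ /ɨ/ ~ /ɯ/
High-mid: /e/ ~ /ɘ/ ~ /ɤ/
Low-mid: /ɛ/ ~ /ɜ/ ~ /ʌ/
Low: only /ɑ/ (back); no front partner.
So /ɑ/ is the unpaired segment.

/ɑ/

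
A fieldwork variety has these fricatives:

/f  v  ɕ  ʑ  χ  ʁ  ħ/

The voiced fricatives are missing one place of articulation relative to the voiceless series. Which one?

Voiceless: /f/ (labiodental), /ɕ/ (alveolo-palatal), /χ/ (uvular), /ħ/ (pharyngeal).
Voiced: /v/ (labiodental), /ʑ/ (alveolo-palatal), /ʁ/ (uvular).
Every place of articulation has a voiced member except pharyngeal, where /ʕ/ would be expected.

pharyngeal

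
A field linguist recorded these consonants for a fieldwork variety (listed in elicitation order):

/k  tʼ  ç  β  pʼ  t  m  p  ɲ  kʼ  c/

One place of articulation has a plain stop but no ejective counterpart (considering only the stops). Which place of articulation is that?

Plain: /p/ (bilabial), /t/ (alveolar), /c/ (palatal), /k/ (velar).
Ejective: /pʼ/ (bilabial), /tʼ/ (alveolar), /kʼ/ (velar).
Every place of articulation has an ejective member except palatal, where /cʼ/ would be expected.

palatal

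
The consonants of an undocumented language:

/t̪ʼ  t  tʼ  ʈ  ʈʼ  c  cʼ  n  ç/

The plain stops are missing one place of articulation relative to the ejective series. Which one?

dental

place of articulation  plain     ejective
dental            —         t̪ʼ     
alveolar          t         tʼ      
retroflex         ʈ         ʈʼ      
palatal           c         cʼ      
Every place of articulation has a plain member except dental, where /t̪/ would be expected.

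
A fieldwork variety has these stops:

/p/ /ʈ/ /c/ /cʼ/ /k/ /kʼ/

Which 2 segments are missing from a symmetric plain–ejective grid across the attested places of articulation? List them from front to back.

/pʼ/, /ʈʼ/

Plain: /p/ (bilabial), /ʈ/ (retroflex), /c/ (palatal), /k/ (velar).
Ejective: /cʼ/ (palatal), /kʼ/ (velar).
Gaps, from front to back: bilabial lacks ejective (/pʼ/); retroflex lacks ejective (/ʈʼ/).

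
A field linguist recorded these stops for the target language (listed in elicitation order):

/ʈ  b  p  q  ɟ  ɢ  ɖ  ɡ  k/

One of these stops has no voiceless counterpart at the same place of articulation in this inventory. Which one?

Bilabial: /p/ ~ /b/
Retroflex: /ʈ/ ~ /ɖ/
Velar: /k/ ~ /ɡ/
Uvular: /q/ ~ /ɢ/
Palatal: only /ɟ/ (voiced); no voiceless partner.
So /ɟ/ is the unpaired segment.

/ɟ/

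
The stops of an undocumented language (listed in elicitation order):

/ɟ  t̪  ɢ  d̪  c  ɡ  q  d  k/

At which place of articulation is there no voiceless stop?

alveolar

dental: voiceless /t̪/, voiced /d̪/.
alveolar: voiceless —, voiced /d/.
palatal: voiceless /c/, voiced /ɟ/.
velar: voiceless /k/, voiced /ɡ/.
uvular: voiceless /q/, voiced /ɢ/.
Every place of articulation has a voiceless member except alveolar, where /t/ would be expected.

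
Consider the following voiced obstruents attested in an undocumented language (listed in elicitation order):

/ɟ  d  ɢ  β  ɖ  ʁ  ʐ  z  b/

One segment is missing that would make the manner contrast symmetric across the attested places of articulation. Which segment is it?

place of articulation  stop      fricative
bilabial          b         β       
alveolar          d         z       
retroflex         ɖ         ʐ       
palatal           ɟ         —       
uvular            ɢ         ʁ       
The palatal row has no fricative member, so the gap is the palatal fricative /ʝ/.

/ʝ/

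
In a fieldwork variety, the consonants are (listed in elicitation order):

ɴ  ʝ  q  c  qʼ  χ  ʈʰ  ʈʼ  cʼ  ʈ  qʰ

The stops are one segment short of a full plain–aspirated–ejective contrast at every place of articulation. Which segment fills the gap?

Plain: /ʈ/ (retroflex), /c/ (palatal), /q/ (uvular).
Aspirated: /ʈʰ/ (retroflex), /qʰ/ (uvular).
Ejective: /ʈʼ/ (retroflex), /cʼ/ (palatal), /qʼ/ (uvular).
The palatal row has no aspirated member, so the gap is the aspirated palatal stop /cʰ/.

/cʰ/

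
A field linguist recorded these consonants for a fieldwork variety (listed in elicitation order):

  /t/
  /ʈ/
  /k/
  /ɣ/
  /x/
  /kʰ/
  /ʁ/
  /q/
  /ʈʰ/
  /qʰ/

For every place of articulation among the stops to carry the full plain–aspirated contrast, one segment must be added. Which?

/tʰ/

Plain: /t/ (alveolar), /ʈ/ (retroflex), /k/ (velar), /q/ (uvular).
Aspirated: /ʈʰ/ (retroflex), /kʰ/ (velar), /qʰ/ (uvular).
The alveolar row has no aspirated member, so the gap is the aspirated alveolar stop /tʰ/.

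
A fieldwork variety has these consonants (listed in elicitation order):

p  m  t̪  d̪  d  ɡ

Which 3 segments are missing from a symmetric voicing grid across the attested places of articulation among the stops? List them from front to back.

/b/, /t/, /k/

Voiceless: /p/ (bilabial), /t̪/ (dental).
Voiced: /d̪/ (dental), /d/ (alveolar), /ɡ/ (velar).
Gaps, from front to back: bilabial lacks voiced (/b/); alveolar lacks voiceless (/t/); velar lacks voiceless (/k/).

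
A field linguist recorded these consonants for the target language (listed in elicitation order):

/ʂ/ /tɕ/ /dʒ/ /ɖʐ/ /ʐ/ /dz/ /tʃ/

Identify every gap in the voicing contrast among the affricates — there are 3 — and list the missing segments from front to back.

/ts/, /ʈʂ/, /dʑ/

alveolar: voiceless —, voiced /dz/.
postalveolar: voiceless /tʃ/, voiced /dʒ/.
retroflex: voiceless —, voiced /ɖʐ/.
alveolo-palatal: voiceless /tɕ/, voiced —.
Gaps, from front to back: alveolar lacks voiceless (/ts/); retroflex lacks voiceless (/ʈʂ/); alveolo-palatal lacks voiced (/dʑ/).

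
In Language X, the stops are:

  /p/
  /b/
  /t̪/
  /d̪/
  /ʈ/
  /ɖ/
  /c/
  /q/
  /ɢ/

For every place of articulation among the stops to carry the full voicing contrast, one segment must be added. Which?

/ɟ/

bilabial: voiceless /p/, voiced /b/.
dental: voiceless /t̪/, voiced /d̪/.
retroflex: voiceless /ʈ/, voiced /ɖ/.
palatal: voiceless /c/, voiced —.
uvular: voiceless /q/, voiced /ɢ/.
The palatal row has no voiced member, so the gap is the voiced palatal stop /ɟ/.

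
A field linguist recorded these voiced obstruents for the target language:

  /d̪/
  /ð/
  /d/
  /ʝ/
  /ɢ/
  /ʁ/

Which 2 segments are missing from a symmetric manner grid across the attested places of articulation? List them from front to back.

Stop: /d̪/ (dental), /d/ (alveolar), /ɢ/ (uvular).
Fricative: /ð/ (dental), /ʝ/ (palatal), /ʁ/ (uvular).
Gaps, from front to back: alveolar lacks fricative (/z/); palatal lacks stop (/ɟ/).

/z/, /ɟ/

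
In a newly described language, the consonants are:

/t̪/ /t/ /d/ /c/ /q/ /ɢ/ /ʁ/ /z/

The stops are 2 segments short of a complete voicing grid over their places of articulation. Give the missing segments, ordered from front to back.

place of articulation  voiceless  voiced  
dental            t̪        —       
alveolar          t         d       
palatal           c         —       
uvular            q         ɢ       
Gaps, from front to back: dental lacks voiced (/d̪/); palatal lacks voiced (/ɟ/).

/d̪/, /ɟ/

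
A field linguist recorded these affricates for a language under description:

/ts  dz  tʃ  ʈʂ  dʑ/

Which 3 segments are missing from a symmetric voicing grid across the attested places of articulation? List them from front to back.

/dʒ/, /ɖʐ/, /tɕ/

alveolar: voiceless /ts/, voiced /dz/.
postalveolar: voiceless /tʃ/, voiced —.
retroflex: voiceless /ʈʂ/, voiced —.
alveolo-palatal: voiceless —, voiced /dʑ/.
Gaps, from front to back: postalveolar lacks voiced (/dʒ/); retroflex lacks voiced (/ɖʐ/); alveolo-palatal lacks voiceless (/tɕ/).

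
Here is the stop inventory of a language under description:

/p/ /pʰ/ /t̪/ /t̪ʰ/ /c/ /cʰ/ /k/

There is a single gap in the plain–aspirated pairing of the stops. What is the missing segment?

Plain: /p/ (bilabial), /t̪/ (dental), /c/ (palatal), /k/ (velar).
Aspirated: /pʰ/ (bilabial), /t̪ʰ/ (dental), /cʰ/ (palatal).
The velar row has no aspirated member, so the gap is the aspirated velar stop /kʰ/.

/kʰ/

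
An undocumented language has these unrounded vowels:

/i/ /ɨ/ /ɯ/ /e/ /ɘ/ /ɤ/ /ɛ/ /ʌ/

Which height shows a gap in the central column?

height            front     central   back    
high              i         ɨ         ɯ       
high-mid          e         ɘ         ɤ       
low-mid           ɛ         —         ʌ       
Every height has a central member except low-mid, where /ɜ/ would be expected.

low-mid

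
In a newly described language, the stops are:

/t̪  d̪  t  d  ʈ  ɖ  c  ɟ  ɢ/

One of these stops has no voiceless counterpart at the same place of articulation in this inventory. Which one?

/ɢ/

Dental: /t̪/ ~ /d̪/
Alveolar: /t/ ~ /d/
Retroflex: /ʈ/ ~ /ɖ/
Palatal: /c/ ~ /ɟ/
Uvular: only /ɢ/ (voiced); no voiceless partner.
So /ɢ/ is the unpaired segment.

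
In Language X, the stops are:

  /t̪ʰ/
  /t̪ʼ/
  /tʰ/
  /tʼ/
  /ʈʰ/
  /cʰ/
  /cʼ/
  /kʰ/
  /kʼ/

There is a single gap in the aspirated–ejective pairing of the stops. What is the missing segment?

/ʈʼ/

Aspirated: /t̪ʰ/ (dental), /tʰ/ (alveolar), /ʈʰ/ (retroflex), /cʰ/ (palatal), /kʰ/ (velar).
Ejective: /t̪ʼ/ (dental), /tʼ/ (alveolar), /cʼ/ (palatal), /kʼ/ (velar).
The retroflex row has no ejective member, so the gap is the ejective retroflex stop /ʈʼ/.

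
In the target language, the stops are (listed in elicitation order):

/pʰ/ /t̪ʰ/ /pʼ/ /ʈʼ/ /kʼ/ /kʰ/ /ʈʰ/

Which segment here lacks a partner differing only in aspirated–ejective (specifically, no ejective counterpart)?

/t̪ʰ/

Bilabial: /pʰ/ ~ /pʼ/
Retroflex: /ʈʰ/ ~ /ʈʼ/
Velar: /kʰ/ ~ /kʼ/
Dental: only /t̪ʰ/ (aspirated); no ejective partner.
So /t̪ʰ/ is the unpaired segment.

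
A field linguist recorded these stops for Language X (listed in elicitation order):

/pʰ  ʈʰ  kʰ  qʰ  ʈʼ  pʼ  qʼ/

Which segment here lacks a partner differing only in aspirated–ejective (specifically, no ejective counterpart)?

Bilabial: /pʰ/ ~ /pʼ/
Retroflex: /ʈʰ/ ~ /ʈʼ/
Uvular: /qʰ/ ~ /qʼ/
Velar: only /kʰ/ (aspirated); no ejective partner.
So /kʰ/ is the unpaired segment.

/kʰ/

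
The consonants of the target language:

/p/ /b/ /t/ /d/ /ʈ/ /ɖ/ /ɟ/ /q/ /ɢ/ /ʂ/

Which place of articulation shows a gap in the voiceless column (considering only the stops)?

place of articulation  voiceless  voiced  
bilabial          p         b       
alveolar          t         d       
retroflex         ʈ         ɖ       
palatal           —         ɟ       
uvular            q         ɢ       
Every place of articulation has a voiceless member except palatal, where /c/ would be expected.

palatal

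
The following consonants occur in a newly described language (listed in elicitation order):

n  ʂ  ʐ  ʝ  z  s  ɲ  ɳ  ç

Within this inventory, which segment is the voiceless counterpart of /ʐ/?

/ʂ/

/ʐ/ is a voiced retroflex fricative.
The voiceless counterpart is a voiceless retroflex fricative — in this inventory, /ʂ/.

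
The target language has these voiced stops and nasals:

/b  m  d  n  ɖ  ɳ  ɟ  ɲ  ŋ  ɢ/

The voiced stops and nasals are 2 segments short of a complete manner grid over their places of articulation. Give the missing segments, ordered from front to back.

place of articulation  oral stop  nasal   
bilabial          b         m       
alveolar          d         n       
retroflex         ɖ         ɳ       
palatal           ɟ         ɲ       
velar             —         ŋ       
uvular            ɢ         —       
Gaps, from front to back: velar lacks oral stop (/ɡ/); uvular lacks nasal (/ɴ/).

/ɡ/, /ɴ/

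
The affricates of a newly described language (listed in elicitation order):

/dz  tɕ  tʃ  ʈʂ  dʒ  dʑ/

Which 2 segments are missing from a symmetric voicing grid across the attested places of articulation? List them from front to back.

/ts/, /ɖʐ/

alveolar: voiceless —, voiced /dz/.
postalveolar: voiceless /tʃ/, voiced /dʒ/.
retroflex: voiceless /ʈʂ/, voiced —.
alveolo-palatal: voiceless /tɕ/, voiced /dʑ/.
Gaps, from front to back: alveolar lacks voiceless (/ts/); retroflex lacks voiced (/ɖʐ/).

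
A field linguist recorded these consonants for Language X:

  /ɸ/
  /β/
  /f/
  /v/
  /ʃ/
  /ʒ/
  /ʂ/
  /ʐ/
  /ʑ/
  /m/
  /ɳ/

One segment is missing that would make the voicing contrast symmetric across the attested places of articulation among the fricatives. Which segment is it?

/ɕ/

place of articulation  voiceless  voiced  
bilabial          ɸ         β       
labiodental       f         v       
postalveolar      ʃ         ʒ       
retroflex         ʂ         ʐ       
alveolo-palatal   —         ʑ       
The alveolo-palatal row has no voiceless member, so the gap is the voiceless alveolo-palatal fricative /ɕ/.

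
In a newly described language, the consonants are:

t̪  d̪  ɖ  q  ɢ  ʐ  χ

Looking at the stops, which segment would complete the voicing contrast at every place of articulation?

place of articulation  voiceless  voiced  
dental            t̪        d̪      
retroflex         —         ɖ       
uvular            q         ɢ       
The retroflex row has no voiceless member, so the gap is the voiceless retroflex stop /ʈ/.

/ʈ/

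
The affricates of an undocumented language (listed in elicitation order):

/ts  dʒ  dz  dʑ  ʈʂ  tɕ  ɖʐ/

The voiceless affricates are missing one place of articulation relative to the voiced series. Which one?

Voiceless: /ts/ (alveolar), /ʈʂ/ (retroflex), /tɕ/ (alveolo-palatal).
Voiced: /dz/ (alveolar), /dʒ/ (postalveolar), /ɖʐ/ (retroflex), /dʑ/ (alveolo-palatal).
Every place of articulation has a voiceless member except postalveolar, where /tʃ/ would be expected.

postalveolar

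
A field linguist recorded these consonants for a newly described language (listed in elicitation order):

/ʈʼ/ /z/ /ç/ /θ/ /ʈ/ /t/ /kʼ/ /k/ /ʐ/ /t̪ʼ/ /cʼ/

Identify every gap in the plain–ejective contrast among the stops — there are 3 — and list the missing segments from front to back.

/t̪/, /tʼ/, /c/

Plain: /t/ (alveolar), /ʈ/ (retroflex), /k/ (velar).
Ejective: /t̪ʼ/ (dental), /ʈʼ/ (retroflex), /cʼ/ (palatal), /kʼ/ (velar).
Gaps, from front to back: dental lacks plain (/t̪/); alveolar lacks ejective (/tʼ/); palatal lacks plain (/c/).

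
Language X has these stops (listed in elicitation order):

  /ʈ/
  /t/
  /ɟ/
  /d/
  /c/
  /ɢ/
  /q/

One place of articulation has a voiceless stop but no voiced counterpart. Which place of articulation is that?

Voiceless: /t/ (alveolar), /ʈ/ (retroflex), /c/ (palatal), /q/ (uvular).
Voiced: /d/ (alveolar), /ɟ/ (palatal), /ɢ/ (uvular).
Every place of articulation has a voiced member except retroflex, where /ɖ/ would be expected.

retroflex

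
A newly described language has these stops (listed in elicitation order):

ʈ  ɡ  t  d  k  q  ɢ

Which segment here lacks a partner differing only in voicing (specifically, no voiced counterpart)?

Alveolar: /t/ ~ /d/
Velar: /k/ ~ /ɡ/
Uvular: /q/ ~ /ɢ/
Retroflex: only /ʈ/ (voiceless); no voiced partner.
So /ʈ/ is the unpaired segment.

/ʈ/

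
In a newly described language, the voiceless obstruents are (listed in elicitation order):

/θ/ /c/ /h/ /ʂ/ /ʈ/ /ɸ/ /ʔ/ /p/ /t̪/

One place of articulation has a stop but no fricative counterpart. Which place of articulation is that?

palatal

Stop: /p/ (bilabial), /t̪/ (dental), /ʈ/ (retroflex), /c/ (palatal), /ʔ/ (glottal).
Fricative: /ɸ/ (bilabial), /θ/ (dental), /ʂ/ (retroflex), /h/ (glottal).
Every place of articulation has a fricative member except palatal, where /ç/ would be expected.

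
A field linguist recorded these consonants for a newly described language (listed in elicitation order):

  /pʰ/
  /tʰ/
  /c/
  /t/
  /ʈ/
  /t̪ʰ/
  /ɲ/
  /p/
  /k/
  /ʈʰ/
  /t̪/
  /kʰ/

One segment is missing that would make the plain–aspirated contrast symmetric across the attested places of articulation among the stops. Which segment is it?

/cʰ/

bilabial: plain /p/, aspirated /pʰ/.
dental: plain /t̪/, aspirated /t̪ʰ/.
alveolar: plain /t/, aspirated /tʰ/.
retroflex: plain /ʈ/, aspirated /ʈʰ/.
palatal: plain /c/, aspirated —.
velar: plain /k/, aspirated /kʰ/.
The palatal row has no aspirated member, so the gap is the aspirated palatal stop /cʰ/.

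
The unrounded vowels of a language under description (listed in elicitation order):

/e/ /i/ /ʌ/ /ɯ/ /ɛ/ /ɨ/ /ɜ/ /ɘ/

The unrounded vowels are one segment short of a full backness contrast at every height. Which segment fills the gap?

height            front     central   back    
high              i         ɨ         ɯ       
high-mid          e         ɘ         —       
low-mid           ɛ         ɜ         ʌ       
The high-mid row has no back member, so the gap is the high-mid back unrounded vowel /ɤ/.

/ɤ/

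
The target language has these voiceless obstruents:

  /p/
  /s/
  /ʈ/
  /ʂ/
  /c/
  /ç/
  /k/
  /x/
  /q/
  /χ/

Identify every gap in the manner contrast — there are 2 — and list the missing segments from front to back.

place of articulation  stop      fricative
bilabial          p         —       
alveolar          —         s       
retroflex         ʈ         ʂ       
palatal           c         ç       
velar             k         x       
uvular            q         χ       
Gaps, from front to back: bilabial lacks fricative (/ɸ/); alveolar lacks stop (/t/).

/ɸ/, /t/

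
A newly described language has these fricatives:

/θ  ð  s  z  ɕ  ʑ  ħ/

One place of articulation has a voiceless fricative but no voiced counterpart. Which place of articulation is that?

Voiceless: /θ/ (dental), /s/ (alveolar), /ɕ/ (alveolo-palatal), /ħ/ (pharyngeal).
Voiced: /ð/ (dental), /z/ (alveolar), /ʑ/ (alveolo-palatal).
Every place of articulation has a voiced member except pharyngeal, where /ʕ/ would be expected.

pharyngeal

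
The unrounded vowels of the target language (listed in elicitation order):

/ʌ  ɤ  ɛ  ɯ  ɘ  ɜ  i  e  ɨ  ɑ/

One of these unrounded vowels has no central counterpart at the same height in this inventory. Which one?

/ɑ/

High: /i/ ~ /ɨ/ ~ /ɯ/
High-mid: /e/ ~ /ɘ/ ~ /ɤ/
Low-mid: /ɛ/ ~ /ɜ/ ~ /ʌ/
Low: only /ɑ/ (back); no central partner.
So /ɑ/ is the unpaired segment.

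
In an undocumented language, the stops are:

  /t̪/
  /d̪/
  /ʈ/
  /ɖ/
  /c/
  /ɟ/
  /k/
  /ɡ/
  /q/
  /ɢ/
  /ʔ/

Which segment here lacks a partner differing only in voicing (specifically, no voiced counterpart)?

/ʔ/

Dental: /t̪/ ~ /d̪/
Retroflex: /ʈ/ ~ /ɖ/
Palatal: /c/ ~ /ɟ/
Velar: /k/ ~ /ɡ/
Uvular: /q/ ~ /ɢ/
Glottal: only /ʔ/ (voiceless); no voiced partner.
So /ʔ/ is the unpaired segment.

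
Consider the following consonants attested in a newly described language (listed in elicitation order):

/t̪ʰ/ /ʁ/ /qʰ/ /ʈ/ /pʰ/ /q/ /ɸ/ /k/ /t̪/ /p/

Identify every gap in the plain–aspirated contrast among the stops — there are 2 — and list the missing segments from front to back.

Plain: /p/ (bilabial), /t̪/ (dental), /ʈ/ (retroflex), /k/ (velar), /q/ (uvular).
Aspirated: /pʰ/ (bilabial), /t̪ʰ/ (dental), /qʰ/ (uvular).
Gaps, from front to back: retroflex lacks aspirated (/ʈʰ/); velar lacks aspirated (/kʰ/).

/ʈʰ/, /kʰ/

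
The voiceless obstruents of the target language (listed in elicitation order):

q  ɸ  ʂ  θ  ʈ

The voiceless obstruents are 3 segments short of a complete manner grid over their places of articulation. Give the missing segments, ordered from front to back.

/p/, /t̪/, /χ/

Stop: /ʈ/ (retroflex), /q/ (uvular).
Fricative: /ɸ/ (bilabial), /θ/ (dental), /ʂ/ (retroflex).
Gaps, from front to back: bilabial lacks stop (/p/); dental lacks stop (/t̪/); uvular lacks fricative (/χ/).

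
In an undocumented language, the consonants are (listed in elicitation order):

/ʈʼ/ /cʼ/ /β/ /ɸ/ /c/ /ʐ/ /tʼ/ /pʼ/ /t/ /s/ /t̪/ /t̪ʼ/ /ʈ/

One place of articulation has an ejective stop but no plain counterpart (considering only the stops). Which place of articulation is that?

place of articulation  plain     ejective
bilabial          —         pʼ      
dental            t̪        t̪ʼ     
alveolar          t         tʼ      
retroflex         ʈ         ʈʼ      
palatal           c         cʼ      
Every place of articulation has a plain member except bilabial, where /p/ would be expected.

bilabial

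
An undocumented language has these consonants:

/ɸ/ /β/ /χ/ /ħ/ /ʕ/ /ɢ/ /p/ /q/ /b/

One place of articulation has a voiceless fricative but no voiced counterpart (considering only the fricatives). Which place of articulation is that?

uvular

place of articulation  voiceless  voiced  
bilabial          ɸ         β       
uvular            χ         —       
pharyngeal        ħ         ʕ       
Every place of articulation has a voiced member except uvular, where /ʁ/ would be expected.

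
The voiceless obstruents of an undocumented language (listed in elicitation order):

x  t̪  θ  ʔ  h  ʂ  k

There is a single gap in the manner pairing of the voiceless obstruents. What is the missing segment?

/ʈ/

dental: stop /t̪/, fricative /θ/.
retroflex: stop —, fricative /ʂ/.
velar: stop /k/, fricative /x/.
glottal: stop /ʔ/, fricative /h/.
The retroflex row has no stop member, so the gap is the retroflex stop /ʈ/.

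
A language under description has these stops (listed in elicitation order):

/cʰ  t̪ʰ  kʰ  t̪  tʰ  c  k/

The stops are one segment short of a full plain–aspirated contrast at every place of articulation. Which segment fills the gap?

/t/

place of articulation  plain     aspirated
dental            t̪        t̪ʰ     
alveolar          —         tʰ      
palatal           c         cʰ      
velar             k         kʰ      
The alveolar row has no plain member, so the gap is the plain alveolar stop /t/.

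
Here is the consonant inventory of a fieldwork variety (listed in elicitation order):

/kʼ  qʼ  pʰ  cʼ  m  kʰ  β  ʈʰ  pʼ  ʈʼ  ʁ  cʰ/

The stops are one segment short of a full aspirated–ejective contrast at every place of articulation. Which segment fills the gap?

/qʰ/

bilabial: aspirated /pʰ/, ejective /pʼ/.
retroflex: aspirated /ʈʰ/, ejective /ʈʼ/.
palatal: aspirated /cʰ/, ejective /cʼ/.
velar: aspirated /kʰ/, ejective /kʼ/.
uvular: aspirated —, ejective /qʼ/.
The uvular row has no aspirated member, so the gap is the aspirated uvular stop /qʰ/.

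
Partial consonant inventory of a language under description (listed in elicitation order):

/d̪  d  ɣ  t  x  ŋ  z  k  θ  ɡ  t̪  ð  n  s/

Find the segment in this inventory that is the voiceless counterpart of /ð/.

/ð/ is a voiced dental fricative.
The voiceless counterpart is a voiceless dental fricative — in this inventory, /θ/.

/θ/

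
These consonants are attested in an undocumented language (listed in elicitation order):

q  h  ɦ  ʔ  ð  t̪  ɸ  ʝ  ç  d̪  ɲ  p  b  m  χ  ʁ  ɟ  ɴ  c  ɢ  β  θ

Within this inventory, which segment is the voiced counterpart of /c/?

/c/ is a voiceless palatal stop.
The voiced counterpart is a voiced palatal stop — in this inventory, /ɟ/.

/ɟ/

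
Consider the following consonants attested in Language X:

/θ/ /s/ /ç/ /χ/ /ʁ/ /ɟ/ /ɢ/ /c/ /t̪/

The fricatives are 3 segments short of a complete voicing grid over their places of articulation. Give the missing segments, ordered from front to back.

dental: voiceless /θ/, voiced —.
alveolar: voiceless /s/, voiced —.
palatal: voiceless /ç/, voiced —.
uvular: voiceless /χ/, voiced /ʁ/.
Gaps, from front to back: dental lacks voiced (/ð/); alveolar lacks voiced (/z/); palatal lacks voiced (/ʝ/).

/ð/, /z/, /ʝ/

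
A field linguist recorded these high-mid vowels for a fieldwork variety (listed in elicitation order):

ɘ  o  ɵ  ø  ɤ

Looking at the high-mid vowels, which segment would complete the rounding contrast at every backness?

/e/

Unrounded: /ɘ/ (central), /ɤ/ (back).
Rounded: /ø/ (front), /ɵ/ (central), /o/ (back).
The front row has no unrounded member, so the gap is the front unrounded vowel /e/.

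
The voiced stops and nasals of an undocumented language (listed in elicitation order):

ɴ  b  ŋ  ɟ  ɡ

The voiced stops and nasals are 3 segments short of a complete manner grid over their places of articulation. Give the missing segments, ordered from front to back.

/m/, /ɲ/, /ɢ/

bilabial: oral stop /b/, nasal —.
palatal: oral stop /ɟ/, nasal —.
velar: oral stop /ɡ/, nasal /ŋ/.
uvular: oral stop —, nasal /ɴ/.
Gaps, from front to back: bilabial lacks nasal (/m/); palatal lacks nasal (/ɲ/); uvular lacks oral stop (/ɢ/).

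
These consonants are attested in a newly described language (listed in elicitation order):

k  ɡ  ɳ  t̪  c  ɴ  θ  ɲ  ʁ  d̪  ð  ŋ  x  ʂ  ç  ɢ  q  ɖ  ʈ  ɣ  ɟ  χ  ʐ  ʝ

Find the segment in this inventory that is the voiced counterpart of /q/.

/ɢ/

/q/ is a voiceless uvular stop.
The voiced counterpart is a voiced uvular stop — in this inventory, /ɢ/.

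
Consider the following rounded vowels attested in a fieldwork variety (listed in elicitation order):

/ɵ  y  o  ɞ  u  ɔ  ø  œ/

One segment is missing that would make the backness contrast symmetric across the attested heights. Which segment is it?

high: front /y/, central —, back /u/.
high-mid: front /ø/, central /ɵ/, back /o/.
low-mid: front /œ/, central /ɞ/, back /ɔ/.
The high row has no central member, so the gap is the high central rounded vowel /ʉ/.

/ʉ/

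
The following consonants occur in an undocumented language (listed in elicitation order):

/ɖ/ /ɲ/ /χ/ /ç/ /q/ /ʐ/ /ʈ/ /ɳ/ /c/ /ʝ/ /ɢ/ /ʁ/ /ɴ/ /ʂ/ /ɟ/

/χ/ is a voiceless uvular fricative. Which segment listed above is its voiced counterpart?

The voiced counterpart is a voiced uvular fricative — in this inventory, /ʁ/.

/ʁ/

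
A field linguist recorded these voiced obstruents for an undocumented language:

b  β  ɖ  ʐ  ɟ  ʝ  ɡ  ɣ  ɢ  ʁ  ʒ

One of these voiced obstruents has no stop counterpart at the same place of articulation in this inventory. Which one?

/ʒ/

Bilabial: /b/ ~ /β/
Retroflex: /ɖ/ ~ /ʐ/
Palatal: /ɟ/ ~ /ʝ/
Velar: /ɡ/ ~ /ɣ/
Uvular: /ɢ/ ~ /ʁ/
Postalveolar: only /ʒ/ (fricative); no stop partner.
So /ʒ/ is the unpaired segment.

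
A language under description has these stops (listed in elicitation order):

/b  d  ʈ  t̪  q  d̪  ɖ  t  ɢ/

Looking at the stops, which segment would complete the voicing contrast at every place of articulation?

place of articulation  voiceless  voiced  
bilabial          —         b       
dental            t̪        d̪      
alveolar          t         d       
retroflex         ʈ         ɖ       
uvular            q         ɢ       
The bilabial row has no voiceless member, so the gap is the voiceless bilabial stop /p/.

/p/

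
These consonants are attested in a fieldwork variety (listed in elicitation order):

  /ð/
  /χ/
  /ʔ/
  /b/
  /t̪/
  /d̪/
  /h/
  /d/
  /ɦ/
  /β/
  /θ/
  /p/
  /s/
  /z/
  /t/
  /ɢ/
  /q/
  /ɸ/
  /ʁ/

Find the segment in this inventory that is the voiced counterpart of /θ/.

/ð/

/θ/ is a voiceless dental fricative.
The voiced counterpart is a voiced dental fricative — in this inventory, /ð/.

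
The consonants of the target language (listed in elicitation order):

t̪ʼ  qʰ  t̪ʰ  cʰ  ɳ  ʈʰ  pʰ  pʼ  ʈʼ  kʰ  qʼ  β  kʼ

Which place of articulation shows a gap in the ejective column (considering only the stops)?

palatal

place of articulation  aspirated  ejective
bilabial          pʰ        pʼ      
dental            t̪ʰ       t̪ʼ     
retroflex         ʈʰ        ʈʼ      
palatal           cʰ        —       
velar             kʰ        kʼ      
uvular            qʰ        qʼ      
Every place of articulation has an ejective member except palatal, where /cʼ/ would be expected.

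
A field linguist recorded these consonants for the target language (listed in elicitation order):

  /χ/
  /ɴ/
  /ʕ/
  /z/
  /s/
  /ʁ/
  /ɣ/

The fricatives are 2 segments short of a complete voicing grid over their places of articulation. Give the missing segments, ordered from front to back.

/x/, /ħ/

Voiceless: /s/ (alveolar), /χ/ (uvular).
Voiced: /z/ (alveolar), /ɣ/ (velar), /ʁ/ (uvular), /ʕ/ (pharyngeal).
Gaps, from front to back: velar lacks voiceless (/x/); pharyngeal lacks voiceless (/ħ/).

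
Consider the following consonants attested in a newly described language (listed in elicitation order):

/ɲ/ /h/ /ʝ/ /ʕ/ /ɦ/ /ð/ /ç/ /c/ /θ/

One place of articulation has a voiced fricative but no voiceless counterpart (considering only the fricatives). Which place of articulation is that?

dental: voiceless /θ/, voiced /ð/.
palatal: voiceless /ç/, voiced /ʝ/.
pharyngeal: voiceless —, voiced /ʕ/.
glottal: voiceless /h/, voiced /ɦ/.
Every place of articulation has a voiceless member except pharyngeal, where /ħ/ would be expected.

pharyngeal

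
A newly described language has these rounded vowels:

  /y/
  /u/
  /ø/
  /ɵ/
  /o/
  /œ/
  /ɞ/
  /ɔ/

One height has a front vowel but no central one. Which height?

Front: /y/ (high), /ø/ (high-mid), /œ/ (low-mid).
Central: /ɵ/ (high-mid), /ɞ/ (low-mid).
Back: /u/ (high), /o/ (high-mid), /ɔ/ (low-mid).
Every height has a central member except high, where /ʉ/ would be expected.

high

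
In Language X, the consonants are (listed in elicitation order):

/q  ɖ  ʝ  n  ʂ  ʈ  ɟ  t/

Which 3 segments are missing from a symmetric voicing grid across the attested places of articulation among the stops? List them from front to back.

/d/, /c/, /ɢ/

place of articulation  voiceless  voiced  
alveolar          t         —       
retroflex         ʈ         ɖ       
palatal           —         ɟ       
uvular            q         —       
Gaps, from front to back: alveolar lacks voiced (/d/); palatal lacks voiceless (/c/); uvular lacks voiced (/ɢ/).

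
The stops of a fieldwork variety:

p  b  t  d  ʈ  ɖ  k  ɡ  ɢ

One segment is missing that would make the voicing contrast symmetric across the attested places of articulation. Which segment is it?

/q/

bilabial: voiceless /p/, voiced /b/.
alveolar: voiceless /t/, voiced /d/.
retroflex: voiceless /ʈ/, voiced /ɖ/.
velar: voiceless /k/, voiced /ɡ/.
uvular: voiceless —, voiced /ɢ/.
The uvular row has no voiceless member, so the gap is the voiceless uvular stop /q/.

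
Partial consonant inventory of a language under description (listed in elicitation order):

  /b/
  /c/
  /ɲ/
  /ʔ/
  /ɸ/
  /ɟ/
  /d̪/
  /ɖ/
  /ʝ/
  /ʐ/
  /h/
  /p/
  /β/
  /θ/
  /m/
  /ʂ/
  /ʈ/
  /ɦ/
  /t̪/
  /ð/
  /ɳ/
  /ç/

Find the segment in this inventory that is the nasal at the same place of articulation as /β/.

/m/

/β/ is a voiced bilabial fricative.
The nasal at the same place is a bilabial nasal — in this inventory, /m/.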